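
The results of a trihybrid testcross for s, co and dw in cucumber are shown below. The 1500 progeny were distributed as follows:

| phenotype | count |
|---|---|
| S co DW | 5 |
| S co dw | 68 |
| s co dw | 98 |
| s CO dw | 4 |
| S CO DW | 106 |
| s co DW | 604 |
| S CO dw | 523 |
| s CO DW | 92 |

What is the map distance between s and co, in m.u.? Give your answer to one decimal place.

The two most frequent reciprocal classes, S CO dw and s co DW, are the parental types, so the F1 was S CO dw / s co DW.
The two rarest classes, s CO dw and S co DW, are the double crossovers. Comparing them with the parentals, only the s allele has switched, so s is the middle locus and the order is co – s – dw.
Crossovers in the co–s interval produce the single-crossover classes S co dw and s CO DW (68 + 92 = 160) plus the double crossovers (9).
RF(co–s) = (160 + 9) / 1500 = 169/1500 = 0.1127 → 11.3 m.u.

11.3 m.u.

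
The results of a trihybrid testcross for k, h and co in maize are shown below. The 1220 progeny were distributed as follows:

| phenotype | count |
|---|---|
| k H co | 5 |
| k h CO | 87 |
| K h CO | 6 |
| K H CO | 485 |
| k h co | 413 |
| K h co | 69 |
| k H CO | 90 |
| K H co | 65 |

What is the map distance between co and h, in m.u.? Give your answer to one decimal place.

The two most frequent reciprocal classes, k h co and K H CO, are the parental types, so the F1 was k h co / K H CO.
The two rarest classes, k H co and K h CO, are the double crossovers. Comparing them with the parentals, only the h allele has switched, so h is the middle locus and the order is k – h – co.
Crossovers in the h–co interval produce the single-crossover classes k h CO and K H co (87 + 65 = 152) plus the double crossovers (11).
RF(h–co) = (152 + 11) / 1220 = 163/1220 = 0.1336 → 13.4 m.u.

13.4 m.u.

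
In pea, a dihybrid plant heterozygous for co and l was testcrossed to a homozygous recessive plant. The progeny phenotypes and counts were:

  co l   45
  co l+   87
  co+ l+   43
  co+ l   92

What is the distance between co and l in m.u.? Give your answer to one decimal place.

The two most frequent classes, co+ l (92) and co l+ (87), are the parental types, so the F1 was co+ l / co l+.
The recombinant classes are co+ l+ and co l: 43 + 45 = 88.
Recombination frequency = 88/267 = 0.3296 ≈ 33.0%, i.e. 33.0 m.u.

33.0 m.u.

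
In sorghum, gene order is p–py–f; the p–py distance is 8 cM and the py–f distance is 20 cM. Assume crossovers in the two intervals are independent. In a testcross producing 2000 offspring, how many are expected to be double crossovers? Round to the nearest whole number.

32

Map distances give recombination frequencies of 0.080 and 0.200 for the two intervals.
With no interference, expected double-crossover frequency = 0.080 × 0.200 = 0.01600.
Expected number = 0.01600 × 2000 = 32.00 ≈ 32.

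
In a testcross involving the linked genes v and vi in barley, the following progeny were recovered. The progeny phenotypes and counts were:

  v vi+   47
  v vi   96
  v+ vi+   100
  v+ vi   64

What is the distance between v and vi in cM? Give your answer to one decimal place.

The two most frequent classes, v+ vi+ (100) and v vi (96), are the parental types, so the F1 was v+ vi+ / v vi.
The recombinant classes are v+ vi and v vi+: 64 + 47 = 111.
Recombination frequency = 111/307 = 0.3616 ≈ 36.2%, i.e. 36.2 cM.

36.2 cM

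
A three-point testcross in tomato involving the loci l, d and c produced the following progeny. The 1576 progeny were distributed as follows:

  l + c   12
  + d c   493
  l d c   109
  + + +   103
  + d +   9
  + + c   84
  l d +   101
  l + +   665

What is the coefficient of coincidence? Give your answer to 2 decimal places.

The two most frequent reciprocal classes, + d c and l + +, are the parental types, so the F1 was + d c / l + +.
The two rarest classes, + d + and l + c, are the double crossovers. Comparing them with the parentals, only the c allele has switched, so c is the middle locus and the order is l – c – d.
l–c: (212 + 21)/1576 = 0.1478; c–d: (185 + 21)/1576 = 0.1307.
Expected DCO frequency = 0.1478 × 0.1307 ≈ 0.01932; observed = 21/1576 ≈ 0.01332.
Coefficient of coincidence = 0.01332/0.01932 ≈ 0.69.

0.69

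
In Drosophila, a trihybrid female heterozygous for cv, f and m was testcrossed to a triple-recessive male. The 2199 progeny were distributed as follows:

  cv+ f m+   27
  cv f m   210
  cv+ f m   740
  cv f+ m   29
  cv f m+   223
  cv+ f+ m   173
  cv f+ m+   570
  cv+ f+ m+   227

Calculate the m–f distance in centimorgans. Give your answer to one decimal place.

The two most frequent reciprocal classes, cv f+ m+ and cv+ f m, are the parental types, so the F1 was cv f+ m+ / cv+ f m.
The two rarest classes, cv f+ m and cv+ f m+, are the double crossovers. Comparing them with the parentals, only the m allele has switched, so m is the middle locus and the order is cv – m – f.
Crossovers in the m–f interval produce the single-crossover classes cv f m+ and cv+ f+ m (223 + 173 = 396) plus the double crossovers (56).
RF(m–f) = (396 + 56) / 2199 = 452/2199 = 0.2055 → 20.6 centimorgans.

20.6 centimorgans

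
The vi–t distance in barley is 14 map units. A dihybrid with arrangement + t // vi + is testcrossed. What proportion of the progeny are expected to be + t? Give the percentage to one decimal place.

43.0%

A map distance of 14 map units corresponds to a recombination frequency of 0.140.
The F1 is + t / vi +, so + t is a parental gamete class with expected frequency (1 − r)/2 = 0.860/2 = 0.4300.
That is 0.4300 = 43.0% of the progeny.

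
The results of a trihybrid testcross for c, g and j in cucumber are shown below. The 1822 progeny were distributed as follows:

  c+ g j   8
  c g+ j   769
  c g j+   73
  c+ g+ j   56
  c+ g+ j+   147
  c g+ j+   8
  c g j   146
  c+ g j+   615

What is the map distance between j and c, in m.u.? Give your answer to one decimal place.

The two most frequent reciprocal classes, c+ g j+ and c g+ j, are the parental types, so the F1 was c+ g j+ / c g+ j.
The two rarest classes, c+ g j and c g+ j+, are the double crossovers. Comparing them with the parentals, only the j allele has switched, so j is the middle locus and the order is c – j – g.
Crossovers in the c–j interval produce the single-crossover classes c g j+ and c+ g+ j (73 + 56 = 129) plus the double crossovers (16).
RF(c–j) = (129 + 16) / 1822 = 145/1822 = 0.0796 → 8.0 m.u.

8.0 m.u.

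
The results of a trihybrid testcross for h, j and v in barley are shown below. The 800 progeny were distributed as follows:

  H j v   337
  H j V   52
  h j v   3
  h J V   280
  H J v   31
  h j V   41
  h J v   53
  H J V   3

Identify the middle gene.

The two most frequent reciprocal classes, h J V and H j v, are the parental types, so the F1 was h J V / H j v.
The two rarest classes, H J V and h j v, are the double crossovers. Comparing them with the parentals, only the h allele has switched, so h is the middle locus and the order is v – h – j.

h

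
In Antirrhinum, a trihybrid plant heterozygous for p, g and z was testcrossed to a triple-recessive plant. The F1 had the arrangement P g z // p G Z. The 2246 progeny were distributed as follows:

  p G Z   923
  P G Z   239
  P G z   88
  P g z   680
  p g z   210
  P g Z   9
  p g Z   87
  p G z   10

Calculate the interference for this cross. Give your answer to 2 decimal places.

The two rarest classes, P g Z and p G z, are the double crossovers. Comparing them with the parentals, only the z allele has switched, so z is the middle locus and the order is p – z – g.
p–z: (449 + 19)/2246 = 0.2084; z–g: (175 + 19)/2246 = 0.0864.
Expected DCO frequency = 0.2084 × 0.0864 ≈ 0.01801; observed = 19/2246 ≈ 0.00846.
Coefficient of coincidence = 0.00846/0.01801 ≈ 0.47; interference = 1 − 0.47 = 0.53.

0.53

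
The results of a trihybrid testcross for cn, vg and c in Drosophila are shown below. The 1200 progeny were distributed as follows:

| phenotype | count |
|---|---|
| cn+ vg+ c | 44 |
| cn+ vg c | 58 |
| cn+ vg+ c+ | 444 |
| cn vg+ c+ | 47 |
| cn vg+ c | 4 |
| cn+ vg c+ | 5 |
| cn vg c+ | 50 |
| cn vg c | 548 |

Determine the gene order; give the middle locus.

vg

The two most frequent reciprocal classes, cn+ vg+ c+ and cn vg c, are the parental types, so the F1 was cn+ vg+ c+ / cn vg c.
The two rarest classes, cn+ vg c+ and cn vg+ c, are the double crossovers. Comparing them with the parentals, only the vg allele has switched, so vg is the middle locus and the order is cn – vg – c.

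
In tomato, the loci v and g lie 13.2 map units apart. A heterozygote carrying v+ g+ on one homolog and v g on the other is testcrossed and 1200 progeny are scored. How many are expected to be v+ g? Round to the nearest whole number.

79

A map distance of 13.2 map units corresponds to a recombination frequency of 0.132.
The F1 is v+ g+ / v g, so v+ g is a recombinant gamete class with expected frequency r/2 = 0.132/2 = 0.0660.
Expected number = 0.0660 × 1200 = 79.20 ≈ 79.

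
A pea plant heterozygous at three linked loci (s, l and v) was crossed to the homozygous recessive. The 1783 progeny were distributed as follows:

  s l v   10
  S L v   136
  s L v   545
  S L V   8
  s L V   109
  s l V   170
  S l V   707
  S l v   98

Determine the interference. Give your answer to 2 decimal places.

The two most frequent reciprocal classes, s L v and S l V, are the parental types, so the F1 was s L v / S l V.
The two rarest classes, s l v and S L V, are the double crossovers. Comparing them with the parentals, only the l allele has switched, so l is the middle locus and the order is v – l – s.
v–l: (207 + 18)/1783 = 0.1262; l–s: (306 + 18)/1783 = 0.1817.
Expected DCO frequency = 0.1262 × 0.1817 ≈ 0.02293; observed = 18/1783 ≈ 0.01010.
Coefficient of coincidence = 0.01010/0.02293 ≈ 0.44; interference = 1 − 0.44 = 0.56.

0.56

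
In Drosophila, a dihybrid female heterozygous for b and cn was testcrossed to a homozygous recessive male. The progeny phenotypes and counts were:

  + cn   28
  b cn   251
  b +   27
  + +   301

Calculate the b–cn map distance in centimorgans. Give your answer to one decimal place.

The two most frequent classes, + + (301) and b cn (251), are the parental types, so the F1 was + + / b cn.
The recombinant classes are + cn and b +: 28 + 27 = 55.
Recombination frequency = 55/607 = 0.0906 ≈ 9.1%, i.e. 9.1 centimorgans.

9.1 centimorgans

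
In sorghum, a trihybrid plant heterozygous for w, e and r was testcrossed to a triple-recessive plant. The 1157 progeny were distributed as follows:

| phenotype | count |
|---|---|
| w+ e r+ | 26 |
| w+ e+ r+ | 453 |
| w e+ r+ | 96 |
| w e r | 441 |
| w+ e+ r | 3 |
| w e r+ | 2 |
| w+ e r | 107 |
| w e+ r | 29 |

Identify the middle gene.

The two most frequent reciprocal classes, w+ e+ r+ and w e r, are the parental types, so the F1 was w+ e+ r+ / w e r.
The two rarest classes, w+ e+ r and w e r+, are the double crossovers. Comparing them with the parentals, only the r allele has switched, so r is the middle locus and the order is w – r – e.

r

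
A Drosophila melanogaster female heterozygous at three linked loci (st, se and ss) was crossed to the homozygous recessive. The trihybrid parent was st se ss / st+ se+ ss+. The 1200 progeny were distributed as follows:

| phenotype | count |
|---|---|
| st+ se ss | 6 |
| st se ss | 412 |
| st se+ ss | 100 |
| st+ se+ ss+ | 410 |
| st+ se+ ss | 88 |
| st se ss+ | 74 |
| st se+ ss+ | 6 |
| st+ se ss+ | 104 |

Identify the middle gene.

st

The two rarest classes, st+ se ss and st se+ ss+, are the double crossovers. Comparing them with the parentals, only the st allele has switched, so st is the middle locus and the order is se – st – ss.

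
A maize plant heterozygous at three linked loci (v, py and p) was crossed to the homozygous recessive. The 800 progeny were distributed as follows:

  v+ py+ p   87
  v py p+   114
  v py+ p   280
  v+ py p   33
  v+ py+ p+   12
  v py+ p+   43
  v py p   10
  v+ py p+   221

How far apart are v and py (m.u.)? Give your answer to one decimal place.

The two most frequent reciprocal classes, v+ py p+ and v py+ p, are the parental types, so the F1 was v+ py p+ / v py+ p.
The two rarest classes, v+ py+ p+ and v py p, are the double crossovers. Comparing them with the parentals, only the py allele has switched, so py is the middle locus and the order is p – py – v.
Crossovers in the py–v interval produce the single-crossover classes v py p+ and v+ py+ p (114 + 87 = 201) plus the double crossovers (22).
RF(py–v) = (201 + 22) / 800 = 223/800 = 0.2787 → 27.9 m.u.

27.9 m.u.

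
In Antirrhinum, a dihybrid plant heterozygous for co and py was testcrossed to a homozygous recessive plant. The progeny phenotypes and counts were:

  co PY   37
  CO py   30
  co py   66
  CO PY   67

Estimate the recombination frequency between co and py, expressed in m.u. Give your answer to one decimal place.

33.5 m.u.

The two most frequent classes, CO PY (67) and co py (66), are the parental types, so the F1 was CO PY / co py.
The recombinant classes are CO py and co PY: 30 + 37 = 67.
Recombination frequency = 67/200 = 0.3350 ≈ 33.5%, i.e. 33.5 m.u.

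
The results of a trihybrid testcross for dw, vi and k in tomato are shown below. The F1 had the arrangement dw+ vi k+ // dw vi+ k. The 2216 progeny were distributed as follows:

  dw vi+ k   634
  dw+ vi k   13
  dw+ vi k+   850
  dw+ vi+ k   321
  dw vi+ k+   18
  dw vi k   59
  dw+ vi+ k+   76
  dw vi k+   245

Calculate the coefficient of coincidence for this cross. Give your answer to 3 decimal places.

The two rarest classes, dw+ vi k and dw vi+ k+, are the double crossovers. Comparing them with the parentals, only the k allele has switched, so k is the middle locus and the order is vi – k – dw.
vi–k: (135 + 31)/2216 = 0.0749; k–dw: (566 + 31)/2216 = 0.2694.
Expected DCO frequency = 0.0749 × 0.2694 ≈ 0.02018; observed = 31/2216 ≈ 0.01399.
Coefficient of coincidence = 0.01399/0.02018 ≈ 0.693.

0.693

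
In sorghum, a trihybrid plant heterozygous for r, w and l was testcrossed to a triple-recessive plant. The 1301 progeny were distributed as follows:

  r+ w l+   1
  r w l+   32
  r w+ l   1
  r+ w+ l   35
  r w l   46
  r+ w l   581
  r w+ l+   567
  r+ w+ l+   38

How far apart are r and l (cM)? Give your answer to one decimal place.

6.6 cM

The two most frequent reciprocal classes, r w+ l+ and r+ w l, are the parental types, so the F1 was r w+ l+ / r+ w l.
The two rarest classes, r w+ l and r+ w l+, are the double crossovers. Comparing them with the parentals, only the l allele has switched, so l is the middle locus and the order is r – l – w.
Crossovers in the r–l interval produce the single-crossover classes r+ w+ l+ and r w l (38 + 46 = 84) plus the double crossovers (2).
RF(r–l) = (84 + 2) / 1301 = 86/1301 = 0.0661 → 6.6 cM.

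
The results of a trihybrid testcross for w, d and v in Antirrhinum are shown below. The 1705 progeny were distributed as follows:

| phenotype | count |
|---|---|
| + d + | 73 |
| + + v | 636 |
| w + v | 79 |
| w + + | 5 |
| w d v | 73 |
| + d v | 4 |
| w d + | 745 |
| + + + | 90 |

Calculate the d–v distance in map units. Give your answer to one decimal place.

The two most frequent reciprocal classes, w d + and + + v, are the parental types, so the F1 was w d + / + + v.
The two rarest classes, w + + and + d v, are the double crossovers. Comparing them with the parentals, only the d allele has switched, so d is the middle locus and the order is w – d – v.
Crossovers in the d–v interval produce the single-crossover classes w d v and + + + (73 + 90 = 163) plus the double crossovers (9).
RF(d–v) = (163 + 9) / 1705 = 172/1705 = 0.1009 → 10.1 map units.

10.1 map units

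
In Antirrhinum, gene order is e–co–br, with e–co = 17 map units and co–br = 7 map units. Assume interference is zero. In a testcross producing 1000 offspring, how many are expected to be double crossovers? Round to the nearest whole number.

Map distances give recombination frequencies of 0.170 and 0.070 for the two intervals.
With no interference, expected double-crossover frequency = 0.170 × 0.070 = 0.01190.
Expected number = 0.01190 × 1000 = 11.90 ≈ 12.

12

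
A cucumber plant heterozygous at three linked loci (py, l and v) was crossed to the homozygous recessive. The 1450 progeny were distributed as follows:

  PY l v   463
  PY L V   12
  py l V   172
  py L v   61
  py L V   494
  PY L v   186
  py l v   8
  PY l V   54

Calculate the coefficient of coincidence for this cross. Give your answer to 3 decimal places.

The two most frequent reciprocal classes, py L V and PY l v, are the parental types, so the F1 was py L V / PY l v.
The two rarest classes, PY L V and py l v, are the double crossovers. Comparing them with the parentals, only the py allele has switched, so py is the middle locus and the order is l – py – v.
l–py: (358 + 20)/1450 = 0.2607; py–v: (115 + 20)/1450 = 0.0931.
Expected DCO frequency = 0.2607 × 0.0931 ≈ 0.02427; observed = 20/1450 ≈ 0.01379.
Coefficient of coincidence = 0.01379/0.02427 ≈ 0.568.

0.568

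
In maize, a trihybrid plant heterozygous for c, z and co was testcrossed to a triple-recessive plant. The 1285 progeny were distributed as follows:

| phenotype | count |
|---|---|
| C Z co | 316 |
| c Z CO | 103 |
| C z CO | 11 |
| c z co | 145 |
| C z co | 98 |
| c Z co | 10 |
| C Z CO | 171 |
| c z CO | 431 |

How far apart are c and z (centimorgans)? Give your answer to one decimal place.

17.3 centimorgans

The two most frequent reciprocal classes, C Z co and c z CO, are the parental types, so the F1 was C Z co / c z CO.
The two rarest classes, c Z co and C z CO, are the double crossovers. Comparing them with the parentals, only the c allele has switched, so c is the middle locus and the order is co – c – z.
Crossovers in the c–z interval produce the single-crossover classes C z co and c Z CO (98 + 103 = 201) plus the double crossovers (21).
RF(c–z) = (201 + 21) / 1285 = 222/1285 = 0.1728 → 17.3 centimorgans.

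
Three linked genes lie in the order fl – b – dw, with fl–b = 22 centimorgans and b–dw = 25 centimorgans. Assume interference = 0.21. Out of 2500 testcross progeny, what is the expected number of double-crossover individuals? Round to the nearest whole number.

109

Map distances give recombination frequencies of 0.220 and 0.250 for the two intervals.
With interference 0.21 (so coincidence = 0.79), expected double-crossover frequency = 0.220 × 0.250 × 0.79 = 0.04345.
Expected number = 0.04345 × 2500 = 108.62 ≈ 109.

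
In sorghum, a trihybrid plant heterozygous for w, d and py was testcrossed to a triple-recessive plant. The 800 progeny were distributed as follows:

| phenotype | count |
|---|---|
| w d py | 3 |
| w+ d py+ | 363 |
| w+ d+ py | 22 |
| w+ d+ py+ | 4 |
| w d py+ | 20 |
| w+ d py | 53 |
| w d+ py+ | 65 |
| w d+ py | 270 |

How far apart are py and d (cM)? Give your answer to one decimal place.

The two most frequent reciprocal classes, w d+ py and w+ d py+, are the parental types, so the F1 was w d+ py / w+ d py+.
The two rarest classes, w d py and w+ d+ py+, are the double crossovers. Comparing them with the parentals, only the d allele has switched, so d is the middle locus and the order is w – d – py.
Crossovers in the d–py interval produce the single-crossover classes w d+ py+ and w+ d py (65 + 53 = 118) plus the double crossovers (7).
RF(d–py) = (118 + 7) / 800 = 125/800 = 0.1562 → 15.6 cM.

15.6 cM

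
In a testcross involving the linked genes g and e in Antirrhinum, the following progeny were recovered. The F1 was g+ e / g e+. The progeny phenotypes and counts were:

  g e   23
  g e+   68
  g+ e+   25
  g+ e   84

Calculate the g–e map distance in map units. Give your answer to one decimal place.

24.0 map units

The recombinant classes are g+ e+ and g e: 25 + 23 = 48.
Recombination frequency = 48/200 = 0.2400 ≈ 24.0%, i.e. 24.0 map units.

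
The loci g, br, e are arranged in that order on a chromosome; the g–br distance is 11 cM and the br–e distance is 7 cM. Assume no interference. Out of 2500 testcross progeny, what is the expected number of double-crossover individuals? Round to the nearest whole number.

19

Map distances give recombination frequencies of 0.110 and 0.070 for the two intervals.
With no interference, expected double-crossover frequency = 0.110 × 0.070 = 0.00770.
Expected number = 0.00770 × 2500 = 19.25 ≈ 19.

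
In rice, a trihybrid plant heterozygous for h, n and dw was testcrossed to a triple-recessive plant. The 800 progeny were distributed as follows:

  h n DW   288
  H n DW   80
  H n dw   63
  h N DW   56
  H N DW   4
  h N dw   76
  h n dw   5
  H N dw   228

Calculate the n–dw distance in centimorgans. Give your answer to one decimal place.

16.0 centimorgans

The two most frequent reciprocal classes, H N dw and h n DW, are the parental types, so the F1 was H N dw / h n DW.
The two rarest classes, H N DW and h n dw, are the double crossovers. Comparing them with the parentals, only the dw allele has switched, so dw is the middle locus and the order is n – dw – h.
Crossovers in the n–dw interval produce the single-crossover classes H n dw and h N DW (63 + 56 = 119) plus the double crossovers (9).
RF(n–dw) = (119 + 9) / 800 = 128/800 = 0.1600 → 16.0 centimorgans.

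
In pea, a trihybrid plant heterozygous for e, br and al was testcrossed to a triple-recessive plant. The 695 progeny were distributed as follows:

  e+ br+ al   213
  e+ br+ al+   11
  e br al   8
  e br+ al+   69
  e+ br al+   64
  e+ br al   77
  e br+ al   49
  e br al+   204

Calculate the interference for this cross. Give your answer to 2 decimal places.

0.39

The two most frequent reciprocal classes, e+ br+ al and e br al+, are the parental types, so the F1 was e+ br+ al / e br al+.
The two rarest classes, e+ br+ al+ and e br al, are the double crossovers. Comparing them with the parentals, only the al allele has switched, so al is the middle locus and the order is br – al – e.
br–al: (146 + 19)/695 = 0.2374; al–e: (113 + 19)/695 = 0.1899.
Expected DCO frequency = 0.2374 × 0.1899 ≈ 0.04508; observed = 19/695 ≈ 0.02734.
Coefficient of coincidence = 0.02734/0.04508 ≈ 0.61; interference = 1 − 0.61 = 0.39.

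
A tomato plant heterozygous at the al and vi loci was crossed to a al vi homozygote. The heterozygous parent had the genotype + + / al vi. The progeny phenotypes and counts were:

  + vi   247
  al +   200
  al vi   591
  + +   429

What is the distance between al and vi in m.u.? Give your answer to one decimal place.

30.5 m.u.

The recombinant classes are + vi and al +: 247 + 200 = 447.
Recombination frequency = 447/1467 = 0.3047 ≈ 30.5%, i.e. 30.5 m.u.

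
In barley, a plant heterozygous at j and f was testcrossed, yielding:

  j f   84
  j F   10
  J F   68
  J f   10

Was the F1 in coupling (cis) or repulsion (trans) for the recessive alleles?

The two most frequent classes are J F (68) and j f (84); these are the parental (non-recombinant) types.
So the F1 carried J F on one chromosome and j f on the other — the recessive alleles are on the same chromosome (cis / coupling).

cis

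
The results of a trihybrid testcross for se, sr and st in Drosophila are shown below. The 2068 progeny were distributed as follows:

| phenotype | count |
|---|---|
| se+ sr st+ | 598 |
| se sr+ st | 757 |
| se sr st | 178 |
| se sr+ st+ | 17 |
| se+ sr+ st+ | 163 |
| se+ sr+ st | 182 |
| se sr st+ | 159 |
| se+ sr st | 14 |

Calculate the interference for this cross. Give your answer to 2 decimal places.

0.54

The two most frequent reciprocal classes, se+ sr st+ and se sr+ st, are the parental types, so the F1 was se+ sr st+ / se sr+ st.
The two rarest classes, se+ sr st and se sr+ st+, are the double crossovers. Comparing them with the parentals, only the st allele has switched, so st is the middle locus and the order is sr – st – se.
sr–st: (341 + 31)/2068 = 0.1799; st–se: (341 + 31)/2068 = 0.1799.
Expected DCO frequency = 0.1799 × 0.1799 ≈ 0.03236; observed = 31/2068 ≈ 0.01499.
Coefficient of coincidence = 0.01499/0.03236 ≈ 0.46; interference = 1 − 0.46 = 0.54.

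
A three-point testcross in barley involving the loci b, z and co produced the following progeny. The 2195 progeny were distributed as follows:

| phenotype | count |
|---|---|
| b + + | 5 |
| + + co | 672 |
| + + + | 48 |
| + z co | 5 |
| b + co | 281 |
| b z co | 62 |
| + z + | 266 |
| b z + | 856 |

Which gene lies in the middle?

The two most frequent reciprocal classes, b z + and + + co, are the parental types, so the F1 was b z + / + + co.
The two rarest classes, b + + and + z co, are the double crossovers. Comparing them with the parentals, only the z allele has switched, so z is the middle locus and the order is co – z – b.

z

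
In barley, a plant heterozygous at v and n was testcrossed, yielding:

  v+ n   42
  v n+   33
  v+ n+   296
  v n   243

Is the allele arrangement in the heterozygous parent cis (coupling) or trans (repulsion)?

The two most frequent classes are v+ n+ (296) and v n (243); these are the parental (non-recombinant) types.
So the F1 carried v+ n+ on one chromosome and v n on the other — the recessive alleles are on the same chromosome (cis / coupling).

cis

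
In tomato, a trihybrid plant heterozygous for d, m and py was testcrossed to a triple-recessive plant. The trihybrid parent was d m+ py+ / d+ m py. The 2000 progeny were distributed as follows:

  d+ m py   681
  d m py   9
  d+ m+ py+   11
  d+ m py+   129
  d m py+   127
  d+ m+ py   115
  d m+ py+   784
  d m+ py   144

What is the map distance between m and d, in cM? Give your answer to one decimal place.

13.1 cM

The two rarest classes, d+ m+ py+ and d m py, are the double crossovers. Comparing them with the parentals, only the d allele has switched, so d is the middle locus and the order is m – d – py.
Crossovers in the m–d interval produce the single-crossover classes d m py+ and d+ m+ py (127 + 115 = 242) plus the double crossovers (20).
RF(m–d) = (242 + 20) / 2000 = 262/2000 = 0.1310 → 13.1 cM.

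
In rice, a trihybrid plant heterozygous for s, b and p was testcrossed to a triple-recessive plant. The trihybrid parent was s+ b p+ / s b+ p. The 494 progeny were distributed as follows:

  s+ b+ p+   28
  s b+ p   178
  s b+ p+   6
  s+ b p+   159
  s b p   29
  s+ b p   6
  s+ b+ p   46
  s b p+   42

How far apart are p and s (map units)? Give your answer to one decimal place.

The two rarest classes, s+ b p and s b+ p+, are the double crossovers. Comparing them with the parentals, only the p allele has switched, so p is the middle locus and the order is b – p – s.
Crossovers in the p–s interval produce the single-crossover classes s b p+ and s+ b+ p (42 + 46 = 88) plus the double crossovers (12).
RF(p–s) = (88 + 12) / 494 = 100/494 = 0.2024 → 20.2 map units.

20.2 map units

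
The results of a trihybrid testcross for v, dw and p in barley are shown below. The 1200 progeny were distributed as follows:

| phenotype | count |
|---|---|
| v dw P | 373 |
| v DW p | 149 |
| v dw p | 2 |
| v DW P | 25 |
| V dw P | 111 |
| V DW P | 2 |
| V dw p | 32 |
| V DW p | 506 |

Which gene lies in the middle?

p

The two most frequent reciprocal classes, v dw P and V DW p, are the parental types, so the F1 was v dw P / V DW p.
The two rarest classes, v dw p and V DW P, are the double crossovers. Comparing them with the parentals, only the p allele has switched, so p is the middle locus and the order is dw – p – v.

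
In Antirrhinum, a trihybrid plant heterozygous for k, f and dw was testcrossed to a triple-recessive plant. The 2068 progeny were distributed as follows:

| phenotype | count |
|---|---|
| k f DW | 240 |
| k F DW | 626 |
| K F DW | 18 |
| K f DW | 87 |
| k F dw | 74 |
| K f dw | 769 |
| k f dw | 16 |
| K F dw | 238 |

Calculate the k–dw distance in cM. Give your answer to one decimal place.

The two most frequent reciprocal classes, k F DW and K f dw, are the parental types, so the F1 was k F DW / K f dw.
The two rarest classes, K F DW and k f dw, are the double crossovers. Comparing them with the parentals, only the k allele has switched, so k is the middle locus and the order is dw – k – f.
Crossovers in the dw–k interval produce the single-crossover classes k F dw and K f DW (74 + 87 = 161) plus the double crossovers (34).
RF(dw–k) = (161 + 34) / 2068 = 195/2068 = 0.0943 → 9.4 cM.

9.4 cM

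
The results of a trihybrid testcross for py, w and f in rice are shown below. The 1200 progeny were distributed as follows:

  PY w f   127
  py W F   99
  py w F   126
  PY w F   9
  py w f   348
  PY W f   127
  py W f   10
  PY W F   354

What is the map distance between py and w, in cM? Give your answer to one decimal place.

The two most frequent reciprocal classes, PY W F and py w f, are the parental types, so the F1 was PY W F / py w f.
The two rarest classes, PY w F and py W f, are the double crossovers. Comparing them with the parentals, only the w allele has switched, so w is the middle locus and the order is f – w – py.
Crossovers in the w–py interval produce the single-crossover classes py W F and PY w f (99 + 127 = 226) plus the double crossovers (19).
RF(w–py) = (226 + 19) / 1200 = 245/1200 = 0.2042 → 20.4 cM.

20.4 cM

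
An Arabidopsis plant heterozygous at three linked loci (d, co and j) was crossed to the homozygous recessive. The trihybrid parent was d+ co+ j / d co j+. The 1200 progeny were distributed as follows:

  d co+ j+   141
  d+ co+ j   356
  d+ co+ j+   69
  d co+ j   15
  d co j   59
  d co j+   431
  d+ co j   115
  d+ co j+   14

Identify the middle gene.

d

The two rarest classes, d co+ j and d+ co j+, are the double crossovers. Comparing them with the parentals, only the d allele has switched, so d is the middle locus and the order is j – d – co.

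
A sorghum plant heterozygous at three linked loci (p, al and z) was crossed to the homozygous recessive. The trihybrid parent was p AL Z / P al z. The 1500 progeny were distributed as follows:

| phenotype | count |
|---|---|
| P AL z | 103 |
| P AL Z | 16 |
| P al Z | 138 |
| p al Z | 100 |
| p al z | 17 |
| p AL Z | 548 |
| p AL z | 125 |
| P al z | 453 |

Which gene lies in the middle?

p

The two rarest classes, P AL Z and p al z, are the double crossovers. Comparing them with the parentals, only the p allele has switched, so p is the middle locus and the order is z – p – al.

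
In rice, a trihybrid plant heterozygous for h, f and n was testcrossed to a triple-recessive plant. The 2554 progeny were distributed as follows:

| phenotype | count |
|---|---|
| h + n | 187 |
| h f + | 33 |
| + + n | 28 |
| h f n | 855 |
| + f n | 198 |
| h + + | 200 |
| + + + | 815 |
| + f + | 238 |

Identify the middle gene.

The two most frequent reciprocal classes, h f n and + + +, are the parental types, so the F1 was h f n / + + +.
The two rarest classes, h f + and + + n, are the double crossovers. Comparing them with the parentals, only the n allele has switched, so n is the middle locus and the order is h – n – f.

n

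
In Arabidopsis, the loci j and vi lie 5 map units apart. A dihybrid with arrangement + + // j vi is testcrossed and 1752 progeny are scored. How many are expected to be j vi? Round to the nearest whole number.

A map distance of 5 map units corresponds to a recombination frequency of 0.050.
The F1 is + + / j vi, so j vi is a parental gamete class with expected frequency (1 − r)/2 = 0.950/2 = 0.4750.
Expected number = 0.4750 × 1752 = 832.20 ≈ 832.

832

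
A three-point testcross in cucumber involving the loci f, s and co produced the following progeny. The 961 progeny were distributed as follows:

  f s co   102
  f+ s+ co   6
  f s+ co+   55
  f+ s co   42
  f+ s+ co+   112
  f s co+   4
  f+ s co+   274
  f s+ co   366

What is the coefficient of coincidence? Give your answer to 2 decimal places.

0.40

The two most frequent reciprocal classes, f+ s co+ and f s+ co, are the parental types, so the F1 was f+ s co+ / f s+ co.
The two rarest classes, f s co+ and f+ s+ co, are the double crossovers. Comparing them with the parentals, only the f allele has switched, so f is the middle locus and the order is s – f – co.
s–f: (214 + 10)/961 = 0.2331; f–co: (97 + 10)/961 = 0.1113.
Expected DCO frequency = 0.2331 × 0.1113 ≈ 0.02594; observed = 10/961 ≈ 0.01041.
Coefficient of coincidence = 0.01041/0.02594 ≈ 0.40.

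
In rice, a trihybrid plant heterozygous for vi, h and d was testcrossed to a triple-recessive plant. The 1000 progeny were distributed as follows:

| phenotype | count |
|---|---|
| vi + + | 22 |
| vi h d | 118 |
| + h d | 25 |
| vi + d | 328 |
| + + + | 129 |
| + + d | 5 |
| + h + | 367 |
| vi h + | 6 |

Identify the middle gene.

The two most frequent reciprocal classes, + h + and vi + d, are the parental types, so the F1 was + h + / vi + d.
The two rarest classes, vi h + and + + d, are the double crossovers. Comparing them with the parentals, only the vi allele has switched, so vi is the middle locus and the order is h – vi – d.

vi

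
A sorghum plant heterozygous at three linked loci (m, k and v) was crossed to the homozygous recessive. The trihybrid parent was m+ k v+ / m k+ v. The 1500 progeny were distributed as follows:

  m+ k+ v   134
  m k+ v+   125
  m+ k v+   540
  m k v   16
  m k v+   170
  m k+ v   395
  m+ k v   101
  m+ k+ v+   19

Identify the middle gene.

k

The two rarest classes, m+ k+ v+ and m k v, are the double crossovers. Comparing them with the parentals, only the k allele has switched, so k is the middle locus and the order is m – k – v.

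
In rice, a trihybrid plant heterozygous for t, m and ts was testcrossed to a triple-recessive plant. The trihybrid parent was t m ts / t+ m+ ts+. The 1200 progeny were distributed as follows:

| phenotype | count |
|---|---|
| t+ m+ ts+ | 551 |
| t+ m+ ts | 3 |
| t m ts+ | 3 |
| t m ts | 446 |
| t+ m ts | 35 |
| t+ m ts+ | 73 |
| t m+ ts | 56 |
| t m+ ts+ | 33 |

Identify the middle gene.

The two rarest classes, t m ts+ and t+ m+ ts, are the double crossovers. Comparing them with the parentals, only the ts allele has switched, so ts is the middle locus and the order is t – ts – m.

ts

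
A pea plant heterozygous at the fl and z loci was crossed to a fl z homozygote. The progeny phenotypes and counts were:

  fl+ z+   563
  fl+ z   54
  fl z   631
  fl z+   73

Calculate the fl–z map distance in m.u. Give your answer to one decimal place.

The two most frequent classes, fl+ z+ (563) and fl z (631), are the parental types, so the F1 was fl+ z+ / fl z.
The recombinant classes are fl+ z and fl z+: 54 + 73 = 127.
Recombination frequency = 127/1321 = 0.0961 ≈ 9.6%, i.e. 9.6 m.u.

9.6 m.u.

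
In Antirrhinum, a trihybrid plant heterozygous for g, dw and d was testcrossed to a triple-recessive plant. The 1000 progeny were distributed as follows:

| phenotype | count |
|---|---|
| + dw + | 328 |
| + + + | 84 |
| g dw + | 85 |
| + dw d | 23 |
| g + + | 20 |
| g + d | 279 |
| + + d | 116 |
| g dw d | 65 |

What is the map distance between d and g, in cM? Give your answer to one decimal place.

24.4 cM

The two most frequent reciprocal classes, + dw + and g + d, are the parental types, so the F1 was + dw + / g + d.
The two rarest classes, + dw d and g + +, are the double crossovers. Comparing them with the parentals, only the d allele has switched, so d is the middle locus and the order is g – d – dw.
Crossovers in the g–d interval produce the single-crossover classes g dw + and + + d (85 + 116 = 201) plus the double crossovers (43).
RF(g–d) = (201 + 43) / 1000 = 244/1000 = 0.2440 → 24.4 cM.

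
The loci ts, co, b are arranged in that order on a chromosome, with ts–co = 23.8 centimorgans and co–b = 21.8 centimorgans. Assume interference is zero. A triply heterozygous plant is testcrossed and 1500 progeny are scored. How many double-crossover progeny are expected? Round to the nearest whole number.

78

Map distances give recombination frequencies of 0.238 and 0.218 for the two intervals.
With no interference, expected double-crossover frequency = 0.238 × 0.218 = 0.05188.
Expected number = 0.05188 × 1500 = 77.83 ≈ 78.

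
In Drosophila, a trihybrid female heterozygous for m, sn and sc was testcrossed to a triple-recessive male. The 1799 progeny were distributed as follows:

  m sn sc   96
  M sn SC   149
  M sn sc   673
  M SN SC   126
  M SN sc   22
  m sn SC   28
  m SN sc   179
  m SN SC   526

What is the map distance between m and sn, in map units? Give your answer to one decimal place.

The two most frequent reciprocal classes, m SN SC and M sn sc, are the parental types, so the F1 was m SN SC / M sn sc.
The two rarest classes, m sn SC and M SN sc, are the double crossovers. Comparing them with the parentals, only the sn allele has switched, so sn is the middle locus and the order is m – sn – sc.
Crossovers in the m–sn interval produce the single-crossover classes M SN SC and m sn sc (126 + 96 = 222) plus the double crossovers (50).
RF(m–sn) = (222 + 50) / 1799 = 272/1799 = 0.1512 → 15.1 map units.

15.1 map units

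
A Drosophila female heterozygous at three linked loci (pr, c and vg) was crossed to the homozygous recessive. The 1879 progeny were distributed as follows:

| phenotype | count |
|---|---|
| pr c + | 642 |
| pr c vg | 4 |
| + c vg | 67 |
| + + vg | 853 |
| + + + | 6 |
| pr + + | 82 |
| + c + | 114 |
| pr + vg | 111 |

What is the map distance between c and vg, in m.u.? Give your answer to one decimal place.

The two most frequent reciprocal classes, + + vg and pr c +, are the parental types, so the F1 was + + vg / pr c +.
The two rarest classes, + + + and pr c vg, are the double crossovers. Comparing them with the parentals, only the vg allele has switched, so vg is the middle locus and the order is pr – vg – c.
Crossovers in the vg–c interval produce the single-crossover classes + c vg and pr + + (67 + 82 = 149) plus the double crossovers (10).
RF(vg–c) = (149 + 10) / 1879 = 159/1879 = 0.0846 → 8.5 m.u.

8.5 m.u.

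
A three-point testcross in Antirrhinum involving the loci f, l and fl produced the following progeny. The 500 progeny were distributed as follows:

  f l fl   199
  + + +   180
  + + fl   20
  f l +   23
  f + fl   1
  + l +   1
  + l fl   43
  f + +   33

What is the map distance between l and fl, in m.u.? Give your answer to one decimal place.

The two most frequent reciprocal classes, + + + and f l fl, are the parental types, so the F1 was + + + / f l fl.
The two rarest classes, + l + and f + fl, are the double crossovers. Comparing them with the parentals, only the l allele has switched, so l is the middle locus and the order is fl – l – f.
Crossovers in the fl–l interval produce the single-crossover classes + + fl and f l + (20 + 23 = 43) plus the double crossovers (2).
RF(fl–l) = (43 + 2) / 500 = 45/500 = 0.0900 → 9.0 m.u.

9.0 m.u.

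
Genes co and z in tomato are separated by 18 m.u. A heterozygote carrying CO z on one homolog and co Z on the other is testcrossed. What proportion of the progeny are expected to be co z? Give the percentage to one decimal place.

9.0%

A map distance of 18 m.u. corresponds to a recombination frequency of 0.180.
The F1 is CO z / co Z, so co z is a recombinant gamete class with expected frequency r/2 = 0.180/2 = 0.0900.
That is 0.0900 = 9.0% of the progeny.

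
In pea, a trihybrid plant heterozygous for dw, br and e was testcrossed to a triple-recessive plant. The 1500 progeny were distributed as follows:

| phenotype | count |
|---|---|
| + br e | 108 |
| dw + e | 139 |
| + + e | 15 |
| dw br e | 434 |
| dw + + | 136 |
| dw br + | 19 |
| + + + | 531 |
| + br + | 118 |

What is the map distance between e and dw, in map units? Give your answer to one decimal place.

18.5 map units

The two most frequent reciprocal classes, dw br e and + + +, are the parental types, so the F1 was dw br e / + + +.
The two rarest classes, dw br + and + + e, are the double crossovers. Comparing them with the parentals, only the e allele has switched, so e is the middle locus and the order is dw – e – br.
Crossovers in the dw–e interval produce the single-crossover classes + br e and dw + + (108 + 136 = 244) plus the double crossovers (34).
RF(dw–e) = (244 + 34) / 1500 = 278/1500 = 0.1853 → 18.5 map units.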